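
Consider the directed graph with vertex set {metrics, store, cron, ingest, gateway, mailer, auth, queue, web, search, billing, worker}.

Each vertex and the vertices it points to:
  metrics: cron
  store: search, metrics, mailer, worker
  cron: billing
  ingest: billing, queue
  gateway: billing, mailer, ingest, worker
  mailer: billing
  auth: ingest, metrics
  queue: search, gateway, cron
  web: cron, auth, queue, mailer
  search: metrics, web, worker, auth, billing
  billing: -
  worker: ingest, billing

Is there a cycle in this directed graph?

Yes

DFS with white/gray/black marking, starting from queue:
queue gray
  search gray
    metrics gray
      cron gray
        billing gray
        billing black
      cron black
    metrics black
    web gray
      web→cron: cron black — skip
      auth gray
        ingest gray
          ingest→billing: billing black — skip
          ingest→queue: queue is gray → back edge
Back edge found, so a cycle exists: queue → search → web → auth → ingest → queue.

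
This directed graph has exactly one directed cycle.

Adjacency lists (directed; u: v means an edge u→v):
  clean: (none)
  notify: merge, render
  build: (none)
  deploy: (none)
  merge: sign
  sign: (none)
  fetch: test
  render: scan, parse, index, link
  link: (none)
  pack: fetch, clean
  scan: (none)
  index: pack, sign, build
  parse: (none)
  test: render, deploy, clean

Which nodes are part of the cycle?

DFS with gray/black marking from render:
render gray
  scan gray
  scan black
  parse gray
  parse black
  index gray
    pack gray
      fetch gray
        test gray
          test→render: render is gray → back edge
Back edge closes the cycle render → index → pack → fetch → test → render; its vertices are {pack, test, fetch, index, render}.

pack, test, fetch, index, render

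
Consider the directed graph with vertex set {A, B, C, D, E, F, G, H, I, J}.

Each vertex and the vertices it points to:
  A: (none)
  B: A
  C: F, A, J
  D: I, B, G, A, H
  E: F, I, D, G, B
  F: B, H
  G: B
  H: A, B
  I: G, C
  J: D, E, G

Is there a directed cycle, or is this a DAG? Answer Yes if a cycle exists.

Yes

DFS with white/gray/black marking, starting from H:
H gray
  A gray
  A black
  B gray
    B→A: A black — skip
  B black
H black
C gray
  F gray
    F→B: B black — skip
    F→H: H black — skip
  F black
  C→A: A black — skip
  J gray
    D gray
      I gray
        G gray
          G→B: B black — skip
        G black
        I→C: C is gray → back edge
Back edge found, so a cycle exists: C → J → D → I → C.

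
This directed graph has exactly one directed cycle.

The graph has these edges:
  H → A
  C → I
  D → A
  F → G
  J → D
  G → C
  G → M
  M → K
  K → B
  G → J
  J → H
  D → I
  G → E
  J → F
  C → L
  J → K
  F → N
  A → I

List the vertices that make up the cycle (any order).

DFS with gray/black marking from G:
G gray
  J gray
    F gray
      N gray
      N black
      F→G: G is gray → back edge
Back edge closes the cycle G → J → F → G; its vertices are {F, G, J}.

F, G, J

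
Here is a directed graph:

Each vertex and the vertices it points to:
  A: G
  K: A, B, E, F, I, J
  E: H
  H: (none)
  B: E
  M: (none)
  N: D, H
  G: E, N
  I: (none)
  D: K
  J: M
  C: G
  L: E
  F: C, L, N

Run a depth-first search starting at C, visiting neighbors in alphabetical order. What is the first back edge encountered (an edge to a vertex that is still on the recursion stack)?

DFS from C (visiting neighbors in alphabetical order); mark gray on enter, black on exit:
C gray
  G gray
    E gray
      H gray
      H black
    E black
    N gray
      D gray
        K gray
          A gray
            A→G: G is gray → back edge
First back edge: A → G.

A->G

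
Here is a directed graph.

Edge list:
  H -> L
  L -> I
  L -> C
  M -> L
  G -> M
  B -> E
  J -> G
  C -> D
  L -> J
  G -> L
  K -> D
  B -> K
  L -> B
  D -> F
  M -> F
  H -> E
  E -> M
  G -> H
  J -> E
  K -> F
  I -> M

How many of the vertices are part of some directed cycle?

8

A vertex is on a directed cycle iff it belongs to a strongly connected component of size ≥ 2 (or has a self-loop).
The vertices on cycles are {B, E, G, H, I, J, L, M} — 8 in total.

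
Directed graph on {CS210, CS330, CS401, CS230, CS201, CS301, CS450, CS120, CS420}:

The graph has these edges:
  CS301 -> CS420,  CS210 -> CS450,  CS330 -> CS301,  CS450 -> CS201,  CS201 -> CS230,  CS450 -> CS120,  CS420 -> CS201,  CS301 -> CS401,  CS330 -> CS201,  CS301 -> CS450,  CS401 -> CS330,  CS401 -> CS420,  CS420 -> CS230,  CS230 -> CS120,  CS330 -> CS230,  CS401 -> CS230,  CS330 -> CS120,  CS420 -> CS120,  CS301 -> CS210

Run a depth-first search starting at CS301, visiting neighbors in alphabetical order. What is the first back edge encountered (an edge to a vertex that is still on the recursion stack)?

DFS from CS301 (visiting neighbors in alphabetical order); mark gray on enter, black on exit:
CS301 gray
  CS210 gray
    CS450 gray
      CS120 gray
      CS120 black
      CS201 gray
        CS230 gray
          CS230→CS120: CS120 black — skip
        CS230 black
      CS201 black
    CS450 black
  CS210 black
  CS401 gray
    CS401→CS230: CS230 black — skip
    CS330 gray
      CS330→CS120: CS120 black — skip
      CS330→CS201: CS201 black — skip
      CS330→CS230: CS230 black — skip
      CS330→CS301: CS301 is gray → back edge
First back edge: CS330 → CS301.

CS330→CS301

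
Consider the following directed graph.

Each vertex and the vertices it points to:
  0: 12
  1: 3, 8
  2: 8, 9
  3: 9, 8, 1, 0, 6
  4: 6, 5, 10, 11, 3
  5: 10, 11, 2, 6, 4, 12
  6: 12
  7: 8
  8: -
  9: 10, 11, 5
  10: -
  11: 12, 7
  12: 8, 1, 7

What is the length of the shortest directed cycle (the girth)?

2

For each vertex v, BFS finds the shortest path from v back to v.
The shortest such closed walk is 4 → 5 → 4, length 2.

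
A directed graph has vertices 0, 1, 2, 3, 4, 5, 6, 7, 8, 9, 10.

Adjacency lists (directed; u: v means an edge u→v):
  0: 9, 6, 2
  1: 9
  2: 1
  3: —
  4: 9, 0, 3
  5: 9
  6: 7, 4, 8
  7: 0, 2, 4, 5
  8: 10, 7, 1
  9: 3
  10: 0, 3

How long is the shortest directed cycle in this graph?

3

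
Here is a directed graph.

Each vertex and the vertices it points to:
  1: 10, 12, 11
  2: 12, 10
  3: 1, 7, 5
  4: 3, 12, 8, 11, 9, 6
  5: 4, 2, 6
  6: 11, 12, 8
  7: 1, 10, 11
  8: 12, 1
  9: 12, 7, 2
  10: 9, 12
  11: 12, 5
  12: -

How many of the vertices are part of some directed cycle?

11

A vertex is on a directed cycle iff it belongs to a strongly connected component of size ≥ 2 (or has a self-loop).
The vertices on cycles are {1, 2, 3, 4, 5, 6, 7, 8, 9, 10, 11} — 11 in total.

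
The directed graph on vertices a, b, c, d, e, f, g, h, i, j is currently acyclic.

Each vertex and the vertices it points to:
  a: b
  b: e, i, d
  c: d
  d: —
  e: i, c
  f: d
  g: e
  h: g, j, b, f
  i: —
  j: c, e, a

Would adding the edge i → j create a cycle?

Yes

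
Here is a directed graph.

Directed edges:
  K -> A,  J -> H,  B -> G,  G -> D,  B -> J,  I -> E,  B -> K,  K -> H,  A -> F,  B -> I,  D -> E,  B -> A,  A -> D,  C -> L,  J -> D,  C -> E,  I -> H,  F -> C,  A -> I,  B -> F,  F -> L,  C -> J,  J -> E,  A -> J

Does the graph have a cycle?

No

DFS with white/gray/black marking, starting from J:
J gray
  E gray
  E black
  D gray
    D→E: E black — skip
  D black
  H gray
  H black
J black
A gray
  A→D: D black — skip
  A→J: J black — skip
  F gray
    L gray
    L black
    C gray
      C→J: J black — skip
      C→E: E black — skip
      C→L: L black — skip
    C black
  F black
  I gray
    I→H: H black — skip
    I→E: E black — skip
  I black
A black
B gray
  K gray
    K→A: A black — skip
    K→H: H black — skip
  K black
  B→I: I black — skip
  B→A: A black — skip
  B→F: F black — skip
  G gray
    G→D: D black — skip
  G black
  B→J: J black — skip
B black
Every edge goes to a white or black vertex — no back edge, so the graph is acyclic.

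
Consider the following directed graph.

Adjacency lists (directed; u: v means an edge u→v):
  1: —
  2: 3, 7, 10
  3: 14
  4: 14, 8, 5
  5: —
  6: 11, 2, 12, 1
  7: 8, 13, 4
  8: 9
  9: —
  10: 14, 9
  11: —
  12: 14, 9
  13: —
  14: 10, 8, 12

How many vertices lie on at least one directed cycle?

3

A vertex is on a directed cycle iff it belongs to a strongly connected component of size ≥ 2 (or has a self-loop).
The vertices on cycles are {10, 12, 14} — 3 in total.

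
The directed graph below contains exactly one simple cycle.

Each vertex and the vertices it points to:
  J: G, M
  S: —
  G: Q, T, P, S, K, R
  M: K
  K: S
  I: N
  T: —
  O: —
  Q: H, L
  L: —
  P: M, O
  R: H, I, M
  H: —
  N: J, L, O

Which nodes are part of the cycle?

DFS with gray/black marking from G:
G gray
  Q gray
    H gray
    H black
    L gray
    L black
  Q black
  T gray
  T black
  P gray
    M gray
      K gray
        S gray
        S black
      K black
    M black
    O gray
    O black
  P black
  G→S: S black — skip
  G→K: K black — skip
  R gray
    R→H: H black — skip
    I gray
      N gray
        J gray
          J→G: G is gray → back edge
Back edge closes the cycle G → R → I → N → J → G; its vertices are {G, I, J, N, R}.

G, I, J, N, R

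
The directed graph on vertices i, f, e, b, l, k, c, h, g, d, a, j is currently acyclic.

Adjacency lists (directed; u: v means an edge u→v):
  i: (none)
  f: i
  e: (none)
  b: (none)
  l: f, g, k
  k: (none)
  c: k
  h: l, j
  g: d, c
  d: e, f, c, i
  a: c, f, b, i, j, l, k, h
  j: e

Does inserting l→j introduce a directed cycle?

Adding l→j creates a cycle iff j can already reach l.
Explore from j: no path reaches l. The graph stays acyclic.

No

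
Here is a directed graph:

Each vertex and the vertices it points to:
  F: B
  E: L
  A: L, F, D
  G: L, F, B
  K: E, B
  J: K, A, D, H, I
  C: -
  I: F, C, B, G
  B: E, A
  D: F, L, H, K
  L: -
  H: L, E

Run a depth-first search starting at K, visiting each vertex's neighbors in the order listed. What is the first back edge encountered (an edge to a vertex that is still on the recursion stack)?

F->B

DFS from K (visiting each vertex's neighbors in the order listed); mark gray on enter, black on exit:
K gray
  E gray
    L gray
    L black
  E black
  B gray
    B→E: E black — skip
    A gray
      A→L: L black — skip
      F gray
        F→B: B is gray → back edge
First back edge: F → B.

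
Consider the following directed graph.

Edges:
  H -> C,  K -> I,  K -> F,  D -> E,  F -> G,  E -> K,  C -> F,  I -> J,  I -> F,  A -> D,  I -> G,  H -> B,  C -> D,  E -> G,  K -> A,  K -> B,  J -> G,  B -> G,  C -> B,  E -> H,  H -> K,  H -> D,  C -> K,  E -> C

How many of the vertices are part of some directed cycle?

A vertex is on a directed cycle iff it belongs to a strongly connected component of size ≥ 2 (or has a self-loop).
The vertices on cycles are {A, C, D, E, H, K} — 6 in total.

6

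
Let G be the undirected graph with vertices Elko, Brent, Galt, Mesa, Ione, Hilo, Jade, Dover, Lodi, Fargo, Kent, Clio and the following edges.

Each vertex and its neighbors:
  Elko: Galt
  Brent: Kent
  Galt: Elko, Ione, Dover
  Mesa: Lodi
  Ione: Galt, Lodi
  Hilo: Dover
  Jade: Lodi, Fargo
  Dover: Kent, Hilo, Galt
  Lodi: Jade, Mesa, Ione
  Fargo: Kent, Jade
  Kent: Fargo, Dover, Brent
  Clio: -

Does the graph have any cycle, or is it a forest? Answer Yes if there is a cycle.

Yes

DFS, tracking each vertex's parent; an edge to a visited non-parent vertex closes a cycle.
Start from Jade:
visit Jade (parent –)
  visit Lodi (parent Jade)
    Lodi–Jade: parent, skip
    visit Mesa (parent Lodi)
      Mesa–Lodi: parent, skip
    visit Ione (parent Lodi)
      visit Galt (parent Ione)
        visit Elko (parent Galt)
          Elko–Galt: parent, skip
        Galt–Ione: parent, skip
        visit Dover (parent Galt)
          visit Kent (parent Dover)
            visit Fargo (parent Kent)
              Fargo–Kent: parent, skip
              Fargo–Jade: Jade visited and ≠ parent → cycle
Cycle: Jade – Lodi – Ione – Galt – Dover – Kent – Fargo – Jade.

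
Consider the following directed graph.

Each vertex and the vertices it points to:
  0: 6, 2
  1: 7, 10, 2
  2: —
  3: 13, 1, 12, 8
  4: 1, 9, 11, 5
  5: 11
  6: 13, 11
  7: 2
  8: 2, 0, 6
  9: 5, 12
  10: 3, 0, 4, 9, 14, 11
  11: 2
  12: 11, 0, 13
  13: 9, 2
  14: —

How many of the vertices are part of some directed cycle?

9

A vertex is on a directed cycle iff it belongs to a strongly connected component of size ≥ 2 (or has a self-loop).
The vertices on cycles are {0, 1, 3, 4, 6, 9, 10, 12, 13} — 9 in total.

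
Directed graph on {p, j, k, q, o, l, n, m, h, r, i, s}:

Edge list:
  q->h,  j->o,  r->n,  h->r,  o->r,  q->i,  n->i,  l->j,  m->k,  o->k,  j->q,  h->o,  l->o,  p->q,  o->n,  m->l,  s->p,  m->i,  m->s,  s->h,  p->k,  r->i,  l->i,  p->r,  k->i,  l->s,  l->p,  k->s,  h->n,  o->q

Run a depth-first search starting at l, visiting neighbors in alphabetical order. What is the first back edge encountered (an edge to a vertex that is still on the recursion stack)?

h→o

DFS from l (visiting neighbors in alphabetical order); mark gray on enter, black on exit:
l gray
  i gray
  i black
  j gray
    o gray
      k gray
        k→i: i black — skip
        s gray
          h gray
            n gray
              n→i: i black — skip
            n black
            h→o: o is gray → back edge
First back edge: h → o.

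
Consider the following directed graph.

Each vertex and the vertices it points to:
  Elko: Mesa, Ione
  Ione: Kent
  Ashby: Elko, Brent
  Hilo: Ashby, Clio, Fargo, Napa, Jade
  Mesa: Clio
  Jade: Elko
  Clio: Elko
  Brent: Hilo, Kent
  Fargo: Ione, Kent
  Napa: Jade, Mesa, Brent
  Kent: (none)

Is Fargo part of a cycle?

No

Fargo lies on a cycle iff there is a path from Fargo back to itself.
Exploring from Fargo, it never reaches itself; equivalently, its strongly connected component is a singleton.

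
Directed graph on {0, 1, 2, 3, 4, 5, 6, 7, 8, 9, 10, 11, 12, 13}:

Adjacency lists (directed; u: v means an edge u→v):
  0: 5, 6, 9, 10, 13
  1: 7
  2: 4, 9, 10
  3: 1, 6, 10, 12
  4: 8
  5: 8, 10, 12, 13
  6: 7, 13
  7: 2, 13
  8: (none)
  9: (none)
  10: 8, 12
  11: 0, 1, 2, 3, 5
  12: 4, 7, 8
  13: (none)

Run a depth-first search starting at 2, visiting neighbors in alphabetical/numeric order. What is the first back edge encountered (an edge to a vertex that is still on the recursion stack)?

7->2

DFS from 2 (visiting neighbors in alphabetical/numeric order); mark gray on enter, black on exit:
2 gray
  4 gray
    8 gray
    8 black
  4 black
  9 gray
  9 black
  10 gray
    10→8: 8 black — skip
    12 gray
      12→4: 4 black — skip
      7 gray
        7→2: 2 is gray → back edge
First back edge: 7 → 2.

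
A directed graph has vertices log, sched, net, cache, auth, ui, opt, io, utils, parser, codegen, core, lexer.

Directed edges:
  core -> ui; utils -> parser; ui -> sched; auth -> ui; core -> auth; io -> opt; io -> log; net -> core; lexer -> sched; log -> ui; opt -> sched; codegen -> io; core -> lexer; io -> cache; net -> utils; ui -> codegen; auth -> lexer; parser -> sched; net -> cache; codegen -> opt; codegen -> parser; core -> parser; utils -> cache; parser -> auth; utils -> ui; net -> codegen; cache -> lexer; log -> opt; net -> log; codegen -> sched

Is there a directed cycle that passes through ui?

Yes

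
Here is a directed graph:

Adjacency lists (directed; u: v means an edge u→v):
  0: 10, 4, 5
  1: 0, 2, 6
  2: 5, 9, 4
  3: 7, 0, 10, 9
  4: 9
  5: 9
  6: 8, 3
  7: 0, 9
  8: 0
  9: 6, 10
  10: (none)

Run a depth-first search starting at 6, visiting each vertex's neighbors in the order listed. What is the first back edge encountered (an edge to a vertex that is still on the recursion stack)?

9->6

DFS from 6 (visiting each vertex's neighbors in the order listed); mark gray on enter, black on exit:
6 gray
  8 gray
    0 gray
      10 gray
      10 black
      4 gray
        9 gray
          9→6: 6 is gray → back edge
First back edge: 9 → 6.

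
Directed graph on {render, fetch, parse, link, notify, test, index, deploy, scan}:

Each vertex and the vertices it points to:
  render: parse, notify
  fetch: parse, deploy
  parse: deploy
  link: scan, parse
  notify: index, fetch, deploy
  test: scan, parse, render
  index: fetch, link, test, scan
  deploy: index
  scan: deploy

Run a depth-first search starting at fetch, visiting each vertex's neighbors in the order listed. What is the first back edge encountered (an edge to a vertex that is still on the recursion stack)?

DFS from fetch (visiting each vertex's neighbors in the order listed); mark gray on enter, black on exit:
fetch gray
  parse gray
    deploy gray
      index gray
        index→fetch: fetch is gray → back edge
First back edge: index → fetch.

index→fetch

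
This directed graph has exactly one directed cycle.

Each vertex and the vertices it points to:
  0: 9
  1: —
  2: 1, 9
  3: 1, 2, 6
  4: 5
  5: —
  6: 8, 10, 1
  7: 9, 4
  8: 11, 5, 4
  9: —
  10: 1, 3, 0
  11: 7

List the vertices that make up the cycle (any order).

3, 6, 10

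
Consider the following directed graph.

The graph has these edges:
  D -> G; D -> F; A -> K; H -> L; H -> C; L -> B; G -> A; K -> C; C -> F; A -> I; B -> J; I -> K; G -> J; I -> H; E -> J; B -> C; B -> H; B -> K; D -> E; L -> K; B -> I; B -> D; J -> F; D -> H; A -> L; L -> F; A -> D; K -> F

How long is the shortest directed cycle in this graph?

3

For each vertex v, BFS finds the shortest path from v back to v.
The shortest such closed walk is A → D → G → A, length 3.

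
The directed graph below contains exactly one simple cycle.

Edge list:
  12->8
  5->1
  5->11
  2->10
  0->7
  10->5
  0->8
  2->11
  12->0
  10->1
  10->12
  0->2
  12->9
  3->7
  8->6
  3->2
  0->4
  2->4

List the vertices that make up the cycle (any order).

DFS with gray/black marking from 2:
2 gray
  4 gray
  4 black
  10 gray
    12 gray
      8 gray
        6 gray
        6 black
      8 black
      9 gray
      9 black
      0 gray
        0→2: 2 is gray → back edge
Back edge closes the cycle 2 → 10 → 12 → 0 → 2; its vertices are {0, 2, 10, 12}.

0, 2, 10, 12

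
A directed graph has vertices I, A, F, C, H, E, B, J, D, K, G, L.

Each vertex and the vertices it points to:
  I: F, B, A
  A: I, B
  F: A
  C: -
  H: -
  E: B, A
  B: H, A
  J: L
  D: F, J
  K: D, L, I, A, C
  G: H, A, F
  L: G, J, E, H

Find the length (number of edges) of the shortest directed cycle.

2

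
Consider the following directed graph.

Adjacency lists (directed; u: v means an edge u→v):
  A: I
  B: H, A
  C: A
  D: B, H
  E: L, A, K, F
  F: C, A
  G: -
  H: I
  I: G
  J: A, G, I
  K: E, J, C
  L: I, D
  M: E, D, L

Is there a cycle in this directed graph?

Yes

DFS with white/gray/black marking, starting from E:
E gray
  L gray
    I gray
      G gray
      G black
    I black
    D gray
      B gray
        H gray
          H→I: I black — skip
        H black
        A gray
          A→I: I black — skip
        A black
      B black
      D→H: H black — skip
    D black
  L black
  E→A: A black — skip
  K gray
    K→E: E is gray → back edge
Back edge found, so a cycle exists: E → K → E.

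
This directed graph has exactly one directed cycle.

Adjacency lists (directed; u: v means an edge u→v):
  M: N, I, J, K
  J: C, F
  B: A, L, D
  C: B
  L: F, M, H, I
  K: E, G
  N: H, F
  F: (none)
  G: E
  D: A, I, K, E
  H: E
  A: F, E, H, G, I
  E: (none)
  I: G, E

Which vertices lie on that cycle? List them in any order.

B, C, J, L, M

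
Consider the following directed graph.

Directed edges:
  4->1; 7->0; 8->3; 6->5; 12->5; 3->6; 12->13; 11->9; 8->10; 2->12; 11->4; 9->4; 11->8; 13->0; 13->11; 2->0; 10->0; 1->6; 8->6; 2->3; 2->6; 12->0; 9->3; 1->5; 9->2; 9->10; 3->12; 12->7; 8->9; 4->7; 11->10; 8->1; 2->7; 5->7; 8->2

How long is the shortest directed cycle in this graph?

5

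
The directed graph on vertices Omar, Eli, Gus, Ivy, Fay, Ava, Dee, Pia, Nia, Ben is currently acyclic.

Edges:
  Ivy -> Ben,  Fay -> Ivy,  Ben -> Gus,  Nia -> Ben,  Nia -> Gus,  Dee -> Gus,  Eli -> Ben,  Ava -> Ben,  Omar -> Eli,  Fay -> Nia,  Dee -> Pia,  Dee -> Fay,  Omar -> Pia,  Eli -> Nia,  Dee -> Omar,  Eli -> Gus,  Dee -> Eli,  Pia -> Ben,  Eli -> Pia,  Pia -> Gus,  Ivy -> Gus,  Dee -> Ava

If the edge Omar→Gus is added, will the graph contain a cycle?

No

Adding Omar→Gus creates a cycle iff Gus can already reach Omar.
Explore from Gus: no path reaches Omar. The graph stays acyclic.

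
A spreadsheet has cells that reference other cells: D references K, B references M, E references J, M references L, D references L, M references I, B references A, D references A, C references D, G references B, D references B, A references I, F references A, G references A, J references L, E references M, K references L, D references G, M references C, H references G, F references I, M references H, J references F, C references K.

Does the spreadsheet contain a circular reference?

Yes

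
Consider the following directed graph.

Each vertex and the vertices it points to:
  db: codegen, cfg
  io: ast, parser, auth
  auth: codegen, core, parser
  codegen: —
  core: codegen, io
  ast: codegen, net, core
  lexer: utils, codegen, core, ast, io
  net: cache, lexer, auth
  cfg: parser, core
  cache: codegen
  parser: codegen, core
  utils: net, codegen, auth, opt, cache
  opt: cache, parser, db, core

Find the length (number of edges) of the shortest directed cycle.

3

For each vertex v, BFS finds the shortest path from v back to v.
The shortest such closed walk is lexer → utils → net → lexer, length 3.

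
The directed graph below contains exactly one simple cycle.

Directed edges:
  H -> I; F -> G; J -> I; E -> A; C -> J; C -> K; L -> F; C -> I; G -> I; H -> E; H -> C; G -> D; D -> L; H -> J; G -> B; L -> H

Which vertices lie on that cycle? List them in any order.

DFS with gray/black marking from L:
L gray
  H gray
    I gray
    I black
    E gray
      A gray
      A black
    E black
    C gray
      C→I: I black — skip
      J gray
        J→I: I black — skip
      J black
      K gray
      K black
    C black
    H→J: J black — skip
  H black
  F gray
    G gray
      D gray
        D→L: L is gray → back edge
Back edge closes the cycle L → F → G → D → L; its vertices are {D, F, G, L}.

D, F, G, L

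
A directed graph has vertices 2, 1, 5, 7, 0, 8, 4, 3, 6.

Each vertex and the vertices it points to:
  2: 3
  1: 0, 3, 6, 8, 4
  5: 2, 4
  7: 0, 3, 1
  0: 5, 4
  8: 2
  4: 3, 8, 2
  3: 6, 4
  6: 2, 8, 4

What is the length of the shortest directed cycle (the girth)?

2

For each vertex v, BFS finds the shortest path from v back to v.
The shortest such closed walk is 3 → 4 → 3, length 2.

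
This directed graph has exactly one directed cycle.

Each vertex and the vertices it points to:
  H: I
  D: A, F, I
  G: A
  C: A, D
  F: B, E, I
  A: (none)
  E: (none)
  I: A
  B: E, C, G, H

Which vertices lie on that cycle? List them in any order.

B, C, D, F

DFS with gray/black marking from F:
F gray
  B gray
    E gray
    E black
    C gray
      A gray
      A black
      D gray
        D→A: A black — skip
        D→F: F is gray → back edge
Back edge closes the cycle F → B → C → D → F; its vertices are {B, C, D, F}.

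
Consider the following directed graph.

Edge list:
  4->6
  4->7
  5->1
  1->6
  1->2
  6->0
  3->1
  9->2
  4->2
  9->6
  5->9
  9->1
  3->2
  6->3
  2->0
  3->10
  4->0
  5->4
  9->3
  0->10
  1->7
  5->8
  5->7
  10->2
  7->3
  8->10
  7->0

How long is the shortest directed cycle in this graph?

3

For each vertex v, BFS finds the shortest path from v back to v.
The shortest such closed walk is 7 → 3 → 1 → 7, length 3.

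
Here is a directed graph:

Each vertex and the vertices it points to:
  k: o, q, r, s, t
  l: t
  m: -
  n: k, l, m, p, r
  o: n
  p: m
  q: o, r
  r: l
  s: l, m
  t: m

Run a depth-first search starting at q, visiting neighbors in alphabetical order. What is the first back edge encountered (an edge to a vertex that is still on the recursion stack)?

k→o

DFS from q (visiting neighbors in alphabetical order); mark gray on enter, black on exit:
q gray
  o gray
    n gray
      k gray
        k→o: o is gray → back edge
First back edge: k → o.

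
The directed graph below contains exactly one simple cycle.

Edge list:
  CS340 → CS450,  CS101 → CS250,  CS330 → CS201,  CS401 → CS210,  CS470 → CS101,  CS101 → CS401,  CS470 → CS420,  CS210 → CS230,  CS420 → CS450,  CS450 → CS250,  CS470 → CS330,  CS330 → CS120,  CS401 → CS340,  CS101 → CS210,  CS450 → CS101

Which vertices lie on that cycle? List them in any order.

CS101, CS340, CS401, CS450

DFS with gray/black marking from CS101:
CS101 gray
  CS250 gray
  CS250 black
  CS210 gray
    CS230 gray
    CS230 black
  CS210 black
  CS401 gray
    CS401→CS210: CS210 black — skip
    CS340 gray
      CS450 gray
        CS450→CS250: CS250 black — skip
        CS450→CS101: CS101 is gray → back edge
Back edge closes the cycle CS101 → CS401 → CS340 → CS450 → CS101; its vertices are {CS101, CS340, CS401, CS450}.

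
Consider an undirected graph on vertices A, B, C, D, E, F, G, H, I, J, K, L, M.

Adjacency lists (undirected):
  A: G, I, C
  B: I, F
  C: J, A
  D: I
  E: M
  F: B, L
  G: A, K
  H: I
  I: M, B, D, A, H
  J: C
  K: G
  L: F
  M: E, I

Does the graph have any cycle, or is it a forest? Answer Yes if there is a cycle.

DFS, tracking each vertex's parent; an edge to a visited non-parent vertex closes a cycle.
Start from C:
visit C (parent –)
  visit J (parent C)
    J–C: parent, skip
  visit A (parent C)
    visit G (parent A)
      G–A: parent, skip
      visit K (parent G)
        K–G: parent, skip
    visit I (parent A)
      visit M (parent I)
        visit E (parent M)
          E–M: parent, skip
        M–I: parent, skip
      visit B (parent I)
        B–I: parent, skip
        visit F (parent B)
          F–B: parent, skip
          visit L (parent F)
            L–F: parent, skip
      visit D (parent I)
        D–I: parent, skip
      I–A: parent, skip
      visit H (parent I)
        H–I: parent, skip
    A–C: parent, skip
No non-parent visited neighbor found — the graph is a forest.

No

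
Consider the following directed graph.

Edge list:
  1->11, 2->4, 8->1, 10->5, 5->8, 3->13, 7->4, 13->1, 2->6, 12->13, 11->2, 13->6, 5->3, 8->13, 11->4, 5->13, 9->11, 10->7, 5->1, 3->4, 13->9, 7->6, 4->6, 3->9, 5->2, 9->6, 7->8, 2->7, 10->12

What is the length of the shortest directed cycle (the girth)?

For each vertex v, BFS finds the shortest path from v back to v.
The shortest such closed walk is 7 → 8 → 1 → 11 → 2 → 7, length 5.

5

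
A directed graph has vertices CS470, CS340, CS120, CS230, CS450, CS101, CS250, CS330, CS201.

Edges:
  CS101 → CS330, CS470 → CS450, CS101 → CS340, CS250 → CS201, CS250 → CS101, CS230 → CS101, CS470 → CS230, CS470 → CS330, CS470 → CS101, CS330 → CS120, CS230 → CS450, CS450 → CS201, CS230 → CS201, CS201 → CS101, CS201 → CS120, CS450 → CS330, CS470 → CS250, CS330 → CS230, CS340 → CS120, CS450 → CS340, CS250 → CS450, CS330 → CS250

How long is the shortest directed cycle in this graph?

3

For each vertex v, BFS finds the shortest path from v back to v.
The shortest such closed walk is CS250 → CS450 → CS330 → CS250, length 3.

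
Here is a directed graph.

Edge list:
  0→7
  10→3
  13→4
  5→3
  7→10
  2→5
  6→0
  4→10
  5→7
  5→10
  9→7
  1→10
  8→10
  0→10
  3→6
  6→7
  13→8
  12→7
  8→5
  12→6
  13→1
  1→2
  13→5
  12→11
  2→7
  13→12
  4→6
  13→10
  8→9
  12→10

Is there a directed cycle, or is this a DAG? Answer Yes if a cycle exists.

Yes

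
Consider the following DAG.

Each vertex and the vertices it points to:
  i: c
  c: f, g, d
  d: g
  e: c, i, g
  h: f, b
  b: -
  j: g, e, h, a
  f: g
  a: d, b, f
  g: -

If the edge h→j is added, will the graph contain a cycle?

Yes

Adding h→j creates a cycle iff j can already reach h.
Path from j: j → h.
So j → … → h → j is a cycle.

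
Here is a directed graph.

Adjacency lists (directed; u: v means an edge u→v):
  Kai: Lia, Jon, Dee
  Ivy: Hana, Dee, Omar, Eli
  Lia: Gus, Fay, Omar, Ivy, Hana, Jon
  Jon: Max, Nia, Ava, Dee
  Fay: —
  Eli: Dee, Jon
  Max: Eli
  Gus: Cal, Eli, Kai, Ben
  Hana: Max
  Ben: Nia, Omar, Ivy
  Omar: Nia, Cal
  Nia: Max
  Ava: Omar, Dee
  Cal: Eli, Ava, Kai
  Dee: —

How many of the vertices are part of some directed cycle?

13

A vertex is on a directed cycle iff it belongs to a strongly connected component of size ≥ 2 (or has a self-loop).
The vertices on cycles are {Ava, Ben, Cal, Eli, Gus, Ivy, Jon, Kai, Lia, Max, Nia, Hana, Omar} — 13 in total.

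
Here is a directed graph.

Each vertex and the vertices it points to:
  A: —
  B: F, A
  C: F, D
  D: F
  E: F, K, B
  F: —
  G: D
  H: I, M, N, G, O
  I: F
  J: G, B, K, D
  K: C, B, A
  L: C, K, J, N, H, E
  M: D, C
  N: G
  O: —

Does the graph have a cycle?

No

DFS with white/gray/black marking, starting from O:
O gray
O black
A gray
A black
B gray
  F gray
  F black
  B→A: A black — skip
B black
C gray
  C→F: F black — skip
  D gray
    D→F: F black — skip
  D black
C black
E gray
  E→F: F black — skip
  K gray
    K→C: C black — skip
    K→B: B black — skip
    K→A: A black — skip
  K black
  E→B: B black — skip
E black
G gray
  G→D: D black — skip
G black
H gray
  I gray
    I→F: F black — skip
  I black
  M gray
    M→D: D black — skip
    M→C: C black — skip
  M black
  N gray
    N→G: G black — skip
  N black
  H→G: G black — skip
  H→O: O black — skip
H black
J gray
  J→G: G black — skip
  J→B: B black — skip
  J→K: K black — skip
  J→D: D black — skip
J black
L gray
  L→C: C black — skip
  L→K: K black — skip
  L→J: J black — skip
  L→N: N black — skip
  L→H: H black — skip
  L→E: E black — skip
L black
Every edge goes to a white or black vertex — no back edge, so the graph is acyclic.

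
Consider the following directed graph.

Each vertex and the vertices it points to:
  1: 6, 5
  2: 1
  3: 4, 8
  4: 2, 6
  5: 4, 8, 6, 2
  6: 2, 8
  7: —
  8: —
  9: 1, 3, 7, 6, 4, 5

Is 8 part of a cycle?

No

8 lies on a cycle iff there is a path from 8 back to itself.
Exploring from 8, it never reaches itself; equivalently, its strongly connected component is a singleton.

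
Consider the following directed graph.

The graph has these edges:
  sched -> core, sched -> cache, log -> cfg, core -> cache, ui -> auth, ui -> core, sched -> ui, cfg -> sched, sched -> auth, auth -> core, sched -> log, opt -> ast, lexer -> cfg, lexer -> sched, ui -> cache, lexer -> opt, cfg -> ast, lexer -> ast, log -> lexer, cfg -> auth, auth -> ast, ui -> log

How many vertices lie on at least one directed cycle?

A vertex is on a directed cycle iff it belongs to a strongly connected component of size ≥ 2 (or has a self-loop).
The vertices on cycles are {ui, cfg, log, lexer, sched} — 5 in total.

5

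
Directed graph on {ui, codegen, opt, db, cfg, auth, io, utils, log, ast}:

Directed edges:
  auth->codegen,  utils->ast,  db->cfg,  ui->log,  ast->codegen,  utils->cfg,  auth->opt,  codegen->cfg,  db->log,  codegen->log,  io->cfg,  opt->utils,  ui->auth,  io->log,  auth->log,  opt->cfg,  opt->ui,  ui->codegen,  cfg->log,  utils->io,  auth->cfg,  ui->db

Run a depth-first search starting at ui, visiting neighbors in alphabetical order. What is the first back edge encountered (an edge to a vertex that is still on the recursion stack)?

opt->ui

DFS from ui (visiting neighbors in alphabetical order); mark gray on enter, black on exit:
ui gray
  auth gray
    cfg gray
      log gray
      log black
    cfg black
    codegen gray
      codegen→cfg: cfg black — skip
      codegen→log: log black — skip
    codegen black
    auth→log: log black — skip
    opt gray
      opt→cfg: cfg black — skip
      opt→ui: ui is gray → back edge
First back edge: opt → ui.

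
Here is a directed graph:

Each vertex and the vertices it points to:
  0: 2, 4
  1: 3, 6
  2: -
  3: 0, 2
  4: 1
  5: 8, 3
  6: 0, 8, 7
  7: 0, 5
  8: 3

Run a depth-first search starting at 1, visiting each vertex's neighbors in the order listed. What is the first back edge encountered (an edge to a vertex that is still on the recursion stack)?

DFS from 1 (visiting each vertex's neighbors in the order listed); mark gray on enter, black on exit:
1 gray
  3 gray
    0 gray
      2 gray
      2 black
      4 gray
        4→1: 1 is gray → back edge
First back edge: 4 → 1.

4->1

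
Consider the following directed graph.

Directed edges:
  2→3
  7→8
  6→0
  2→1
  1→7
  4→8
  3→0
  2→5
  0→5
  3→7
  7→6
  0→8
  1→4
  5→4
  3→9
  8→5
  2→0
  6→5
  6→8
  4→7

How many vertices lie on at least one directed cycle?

6

A vertex is on a directed cycle iff it belongs to a strongly connected component of size ≥ 2 (or has a self-loop).
The vertices on cycles are {0, 4, 5, 6, 7, 8} — 6 in total.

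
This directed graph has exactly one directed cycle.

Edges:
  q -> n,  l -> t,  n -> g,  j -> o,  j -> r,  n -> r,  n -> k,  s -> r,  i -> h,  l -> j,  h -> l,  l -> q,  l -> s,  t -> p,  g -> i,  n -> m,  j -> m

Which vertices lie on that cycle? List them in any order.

g, h, i, l, n, q

DFS with gray/black marking from l:
l gray
  q gray
    n gray
      k gray
      k black
      g gray
        i gray
          h gray
            h→l: l is gray → back edge
Back edge closes the cycle l → q → n → g → i → h → l; its vertices are {g, h, i, l, n, q}.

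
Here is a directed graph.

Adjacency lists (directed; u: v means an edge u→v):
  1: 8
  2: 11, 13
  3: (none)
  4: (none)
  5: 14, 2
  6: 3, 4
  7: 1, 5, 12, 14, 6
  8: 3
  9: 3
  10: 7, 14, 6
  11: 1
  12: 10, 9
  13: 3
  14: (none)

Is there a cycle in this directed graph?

DFS with white/gray/black marking, starting from 12:
12 gray
  10 gray
    7 gray
      1 gray
        8 gray
          3 gray
          3 black
        8 black
      1 black
      5 gray
        14 gray
        14 black
        2 gray
          11 gray
            11→1: 1 black — skip
          11 black
          13 gray
            13→3: 3 black — skip
          13 black
        2 black
      5 black
      7→12: 12 is gray → back edge
Back edge found, so a cycle exists: 12 → 10 → 7 → 12.

Yes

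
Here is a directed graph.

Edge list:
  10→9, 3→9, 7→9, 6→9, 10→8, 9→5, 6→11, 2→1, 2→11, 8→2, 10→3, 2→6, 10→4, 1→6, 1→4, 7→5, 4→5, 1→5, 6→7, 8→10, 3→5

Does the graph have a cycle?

Yes

DFS with white/gray/black marking, starting from 5:
5 gray
5 black
2 gray
  1 gray
    4 gray
      4→5: 5 black — skip
    4 black
    1→5: 5 black — skip
    6 gray
      11 gray
      11 black
      9 gray
        9→5: 5 black — skip
      9 black
      7 gray
        7→9: 9 black — skip
        7→5: 5 black — skip
      7 black
    6 black
  1 black
  2→11: 11 black — skip
  2→6: 6 black — skip
2 black
3 gray
  3→9: 9 black — skip
  3→5: 5 black — skip
3 black
10 gray
  10→9: 9 black — skip
  8 gray
    8→2: 2 black — skip
    8→10: 10 is gray → back edge
Back edge found, so a cycle exists: 10 → 8 → 10.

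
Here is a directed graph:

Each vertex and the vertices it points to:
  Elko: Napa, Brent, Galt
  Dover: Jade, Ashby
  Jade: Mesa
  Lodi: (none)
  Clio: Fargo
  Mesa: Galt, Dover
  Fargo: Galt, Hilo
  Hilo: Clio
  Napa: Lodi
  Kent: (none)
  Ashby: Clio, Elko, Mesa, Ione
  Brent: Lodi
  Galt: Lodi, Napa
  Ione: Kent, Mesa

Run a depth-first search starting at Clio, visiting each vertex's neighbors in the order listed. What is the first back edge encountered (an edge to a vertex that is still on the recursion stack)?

Hilo->Clio

DFS from Clio (visiting each vertex's neighbors in the order listed); mark gray on enter, black on exit:
Clio gray
  Fargo gray
    Galt gray
      Lodi gray
      Lodi black
      Napa gray
        Napa→Lodi: Lodi black — skip
      Napa black
    Galt black
    Hilo gray
      Hilo→Clio: Clio is gray → back edge
First back edge: Hilo → Clio.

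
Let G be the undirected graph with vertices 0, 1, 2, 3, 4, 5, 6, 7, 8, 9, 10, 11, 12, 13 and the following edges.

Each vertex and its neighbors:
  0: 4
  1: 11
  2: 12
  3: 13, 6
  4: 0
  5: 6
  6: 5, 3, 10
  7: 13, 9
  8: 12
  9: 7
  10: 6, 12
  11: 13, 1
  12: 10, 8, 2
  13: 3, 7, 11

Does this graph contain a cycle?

No

DFS, tracking each vertex's parent; an edge to a visited non-parent vertex closes a cycle.
Start from 11:
visit 11 (parent –)
  visit 13 (parent 11)
    visit 3 (parent 13)
      3–13: parent, skip
      visit 6 (parent 3)
        visit 5 (parent 6)
          5–6: parent, skip
        6–3: parent, skip
        visit 10 (parent 6)
          10–6: parent, skip
          visit 12 (parent 10)
            12–10: parent, skip
            visit 8 (parent 12)
              8–12: parent, skip
            visit 2 (parent 12)
              2–12: parent, skip
    visit 7 (parent 13)
      7–13: parent, skip
      visit 9 (parent 7)
        9–7: parent, skip
    13–11: parent, skip
  visit 1 (parent 11)
    1–11: parent, skip
visit 0 (parent –)
  visit 4 (parent 0)
    4–0: parent, skip
No non-parent visited neighbor found — the graph is a forest.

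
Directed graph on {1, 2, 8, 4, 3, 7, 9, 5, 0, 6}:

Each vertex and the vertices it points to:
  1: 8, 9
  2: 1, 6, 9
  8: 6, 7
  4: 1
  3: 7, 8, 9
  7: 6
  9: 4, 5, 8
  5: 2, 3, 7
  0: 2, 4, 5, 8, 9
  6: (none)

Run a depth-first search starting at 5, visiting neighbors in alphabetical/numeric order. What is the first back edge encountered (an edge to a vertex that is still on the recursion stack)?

4→1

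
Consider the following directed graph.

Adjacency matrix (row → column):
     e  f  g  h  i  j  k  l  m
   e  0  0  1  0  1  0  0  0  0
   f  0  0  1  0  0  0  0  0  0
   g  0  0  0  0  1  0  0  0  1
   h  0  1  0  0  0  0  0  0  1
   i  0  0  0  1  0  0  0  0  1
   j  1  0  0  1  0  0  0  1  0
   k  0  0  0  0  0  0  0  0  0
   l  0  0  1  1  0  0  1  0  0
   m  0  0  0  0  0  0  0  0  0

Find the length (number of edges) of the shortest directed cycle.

4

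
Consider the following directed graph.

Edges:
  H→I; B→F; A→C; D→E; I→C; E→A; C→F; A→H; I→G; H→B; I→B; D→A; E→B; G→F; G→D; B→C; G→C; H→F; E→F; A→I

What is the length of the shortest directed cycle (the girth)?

4

For each vertex v, BFS finds the shortest path from v back to v.
The shortest such closed walk is D → A → I → G → D, length 4.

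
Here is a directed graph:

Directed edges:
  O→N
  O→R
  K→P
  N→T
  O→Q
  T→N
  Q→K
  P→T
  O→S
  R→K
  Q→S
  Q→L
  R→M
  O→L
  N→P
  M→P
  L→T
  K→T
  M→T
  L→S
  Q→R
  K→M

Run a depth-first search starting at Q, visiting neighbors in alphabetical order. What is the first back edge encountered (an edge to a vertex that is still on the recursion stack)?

N→P

DFS from Q (visiting neighbors in alphabetical order); mark gray on enter, black on exit:
Q gray
  K gray
    M gray
      P gray
        T gray
          N gray
            N→P: P is gray → back edge
First back edge: N → P.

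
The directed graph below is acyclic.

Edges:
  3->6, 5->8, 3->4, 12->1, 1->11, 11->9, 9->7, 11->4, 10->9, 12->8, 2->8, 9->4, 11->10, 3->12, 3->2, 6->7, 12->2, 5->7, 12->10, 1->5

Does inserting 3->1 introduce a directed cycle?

No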